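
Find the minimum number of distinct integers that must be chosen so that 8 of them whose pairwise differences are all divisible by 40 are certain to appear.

Integers whose pairwise differences are multiples of 40 are exactly those sharing a remainder mod 40. Pigeonhole: the 40 residue classes mod 40 are the pigeonholes.
With 280 integers one could put 7 in each residue class and have no class reach 8.
The 281st integer pushes some class to 8, so 40·7 + 1 = 281.

281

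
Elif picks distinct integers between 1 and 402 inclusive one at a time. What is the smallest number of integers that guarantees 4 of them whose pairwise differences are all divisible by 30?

91

Integers whose pairwise differences are multiples of 30 are exactly those sharing a remainder mod 30. Pigeonhole: the 30 residue classes mod 30 are the pigeonholes.
With 90 integers one could put 3 in each residue class and have no class reach 4.
The 91st integer pushes some class to 4, so 30·3 + 1 = 91.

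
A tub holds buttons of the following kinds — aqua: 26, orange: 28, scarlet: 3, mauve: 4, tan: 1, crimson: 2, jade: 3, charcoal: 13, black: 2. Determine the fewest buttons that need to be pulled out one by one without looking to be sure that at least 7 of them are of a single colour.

An adversary could hand out at most 6 buttons per colour (6 colours run out sooner): 6 + 6 + 3 + 4 + 1 + 2 + 3 + 6 + 2 = 33 buttons and still no colour has 7.
One more button lands in a colour already at 6, so 34 draws are enough and 33 are not.

34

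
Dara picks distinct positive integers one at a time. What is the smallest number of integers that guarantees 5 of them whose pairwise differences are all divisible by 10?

Integers whose pairwise differences are multiples of 10 are exactly those sharing a remainder mod 10. By the pigeonhole principle, the 10 residue classes mod 10 are the pigeonholes.
With 40 integers one could put 4 in each residue class and have no class reach 5.
The 41st integer pushes some class to 5, so 10·4 + 1 = 41.

41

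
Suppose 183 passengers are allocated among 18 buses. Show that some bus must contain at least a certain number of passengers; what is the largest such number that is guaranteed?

By pigeonhole, the 18 buses are the holes and the 183 passengers are the pigeons.
If every bus held at most 10 passengers, the total would be at most 18 × 10 = 180, which is less than 183.
So some bus holds at least ⌈183/18⌉ = 11 passengers.

11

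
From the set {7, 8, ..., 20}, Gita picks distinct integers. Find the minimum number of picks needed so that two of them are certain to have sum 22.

A set avoiding the sum 22 can contain at most one of each pair {x, 22−x}, plus the 6 elements whose complement lies outside the range or equal to its own complement.
The integers 11, …, 20 (10 of them) are such a set: any two sum to at least 11+12 = 23 > 22.
By the pigeonhole principle, any 11th integer completes one of the 4 pairs, so 11 choices force a sum of 22.

11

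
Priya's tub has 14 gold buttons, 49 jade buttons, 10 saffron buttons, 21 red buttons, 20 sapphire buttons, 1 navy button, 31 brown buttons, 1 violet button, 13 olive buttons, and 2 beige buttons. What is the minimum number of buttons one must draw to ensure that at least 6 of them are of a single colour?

40

By the pigeonhole principle, the 10 colours are the holes; the buttons drawn are the pigeons.
To avoid 6 of any one colour, the worst case takes at most 5 of each colour, or every button of a colour that has fewer than 5.
That gives 5 + 5 + 5 + 5 + 5 + 1 + 5 + 1 + 5 + 2 = 39 buttons with no colour reaching 6.
The next button forces some colour to 6, so 39 + 1 = 40.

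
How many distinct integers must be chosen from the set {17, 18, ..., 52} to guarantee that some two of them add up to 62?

A set avoiding the sum 62 can contain at most one of each pair {x, 62−x}, plus the 8 elements whose complement lies outside the range or equal to its own complement.
The integers 31, …, 52 (22 of them) are such a set: any two sum to at least 31+32 = 63 > 62.
Any 23rd integer completes one of the 14 pairs, so 23 choices force a sum of 62.

23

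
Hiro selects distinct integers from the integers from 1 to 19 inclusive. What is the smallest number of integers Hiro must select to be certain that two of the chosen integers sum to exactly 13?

A set avoiding the sum 13 can contain at most one of each pair {x, 13−x}, plus the 7 elements whose complement lies outside the range.
The integers 7, …, 19 (13 of them) are such a set: any two sum to at least 7+8 = 15 > 13.
Any 14th integer completes one of the 6 pairs, so 14 choices force a sum of 13.

14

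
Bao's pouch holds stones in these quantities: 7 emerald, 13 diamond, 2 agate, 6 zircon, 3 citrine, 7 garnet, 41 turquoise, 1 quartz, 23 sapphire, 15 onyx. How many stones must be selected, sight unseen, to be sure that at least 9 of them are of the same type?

The 10 types are the holes; the stones drawn are the pigeons.
To avoid 9 of any one type, the worst case takes at most 8 of each type, or every stone of a type that has fewer than 8.
That gives 7 + 8 + 2 + 6 + 3 + 7 + 8 + 1 + 8 + 8 = 58 stones with no type reaching 9.
The next stone forces some type to 9, so 58 + 1 = 59.

59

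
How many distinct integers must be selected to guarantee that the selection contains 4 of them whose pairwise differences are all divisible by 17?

Integers whose pairwise differences are multiples of 17 are exactly those sharing a remainder mod 17. Pigeonhole: the 17 residue classes mod 17 are the pigeonholes.
With 51 integers one could put 3 in each residue class and have no class reach 4.
The 52nd integer pushes some class to 4, so 17·3 + 1 = 52.

52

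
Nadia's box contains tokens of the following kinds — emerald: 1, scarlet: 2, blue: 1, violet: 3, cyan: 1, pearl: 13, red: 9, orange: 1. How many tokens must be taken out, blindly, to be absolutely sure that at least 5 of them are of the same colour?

18

Put each drawn token into a box by colour. The largest draw with every box below 5 takes min(count, 4) from each colour; colours with fewer than 4 contribute all they have.
Σ min(cᵢ, 4) = 1 + 2 + 1 + 3 + 1 + 4 + 4 + 1 = 17.
Draw number 17 + 1 = 18 must push one box to 5.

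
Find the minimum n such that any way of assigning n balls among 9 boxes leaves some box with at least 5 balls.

With 36 balls one could put exactly 4 in each of the 9 boxes, and no box would reach 5.
By pigeonhole, one more ball must land in a box that already has 4, giving it 5.
So 9 × 4 + 1 = 37 balls are required.

37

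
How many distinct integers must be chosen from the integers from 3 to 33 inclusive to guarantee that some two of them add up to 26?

Two chosen integers sum to 26 exactly when both halves of some pair {x, 26−x} with 3 ≤ x ≤ 26−x ≤ 23 are chosen — 10 such pairs.
The remaining 11 elements (those with no distinct partner in range) can never complete a 26-sum, so the worst case takes all of them and one from each pair: 11 + 10 = 21.
Pigeonhole: the 22nd integer has to be the second member of some pair, so 21 + 1 = 22.

22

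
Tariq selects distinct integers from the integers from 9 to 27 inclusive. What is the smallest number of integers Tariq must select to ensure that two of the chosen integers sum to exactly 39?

Group the elements by complementary pair {x, 39−x}: {12,27}, {13,26}, {14,25}, …, giving 8 two-element pairs and 3 integers whose partner 39−x falls outside [9,27].
Treating each of those 11 groups as a pigeonhole, one can pick one integer per group — 11 integers — with no two summing to 39.
The 12th integer lands in an occupied pair, forcing a sum of 39.

12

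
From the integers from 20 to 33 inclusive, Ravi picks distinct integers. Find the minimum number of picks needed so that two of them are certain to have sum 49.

Two chosen integers sum to 49 exactly when both halves of some pair {x, 49−x} with 20 ≤ x ≤ 49−x ≤ 29 are chosen — 5 such pairs.
The remaining 4 elements (those with no distinct partner in range) can never complete a 49-sum, so the worst case takes all of them and one from each pair: 4 + 5 = 9.
The 10th integer has to be the second member of some pair, so 9 + 1 = 10.

10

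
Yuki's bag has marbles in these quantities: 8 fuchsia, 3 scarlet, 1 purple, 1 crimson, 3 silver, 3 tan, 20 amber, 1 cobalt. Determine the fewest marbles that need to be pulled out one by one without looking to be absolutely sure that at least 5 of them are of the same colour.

21

The 8 colours are the holes; the marbles drawn are the pigeons.
To avoid 5 of any one colour, the worst case takes at most 4 of each colour, or every marble of a colour that has fewer than 4.
That gives 4 + 3 + 1 + 1 + 3 + 3 + 4 + 1 = 20 marbles with no colour reaching 5.
The next marble forces some colour to 5, so 20 + 1 = 21.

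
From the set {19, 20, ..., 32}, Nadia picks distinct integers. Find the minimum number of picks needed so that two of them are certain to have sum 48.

Group the elements by complementary pair {x, 48−x}: {19,29}, {20,28}, {21,27}, …, giving 5 two-element pairs, the single value 24 (it cannot pair with itself since the integers are distinct), and 3 integers whose partner 48−x falls outside [19,32].
By pigeonhole, treating each of those 9 groups as a pigeonhole, one can pick one integer per group — 9 integers — with no two summing to 48.
The 10th integer lands in an occupied pair, forcing a sum of 48.

10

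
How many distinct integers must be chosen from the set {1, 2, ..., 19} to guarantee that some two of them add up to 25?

A set avoiding the sum 25 can contain at most one of each pair {x, 25−x}, plus the 5 elements whose complement lies outside the range.
The integers 1, …, 12 (12 of them) are such a set: any two sum to at least 1+2 = 3 and at most 11+12 = 23 < 25.
Pigeonhole: any 13th integer completes one of the 7 pairs, so 13 choices force a sum of 25.

13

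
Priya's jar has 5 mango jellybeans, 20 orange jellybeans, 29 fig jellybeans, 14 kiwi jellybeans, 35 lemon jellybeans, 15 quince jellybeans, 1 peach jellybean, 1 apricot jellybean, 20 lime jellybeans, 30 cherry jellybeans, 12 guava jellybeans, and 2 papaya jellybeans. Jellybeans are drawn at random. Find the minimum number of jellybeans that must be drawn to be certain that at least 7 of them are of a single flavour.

The 12 flavours are the holes; the jellybeans drawn are the pigeons.
To avoid 7 of any one flavour, the worst case takes at most 6 of each flavour, or every jellybean of a flavour that has fewer than 6.
That gives 5 + 6 + 6 + 6 + 6 + 6 + 1 + 1 + 6 + 6 + 6 + 2 = 57 jellybeans with no flavour reaching 7.
The next jellybean forces some flavour to 7, so 57 + 1 = 58.

58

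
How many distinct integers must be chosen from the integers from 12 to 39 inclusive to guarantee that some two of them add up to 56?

Group the elements by complementary pair {x, 56−x}: {17,39}, {18,38}, {19,37}, …, giving 11 two-element pairs; the single value 28 (it cannot pair with itself since the integers are distinct); and 5 integers whose partner 56−x falls outside [12,39].
Treating each of those 17 groups as a pigeonhole, one can pick one integer per group — 17 integers — with no two summing to 56.
The 18th integer lands in an occupied pair, forcing a sum of 56.

18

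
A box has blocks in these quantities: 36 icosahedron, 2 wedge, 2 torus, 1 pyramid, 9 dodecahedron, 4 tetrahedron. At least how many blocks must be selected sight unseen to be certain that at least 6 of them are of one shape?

20

An adversary could hand out at most 5 blocks per shape (4 shapes run out sooner): 5 + 2 + 2 + 1 + 5 + 4 = 19 blocks and still no shape has 6.
By the pigeonhole principle, one more block lands in a shape already at 5, so 20 draws are enough and 19 are not.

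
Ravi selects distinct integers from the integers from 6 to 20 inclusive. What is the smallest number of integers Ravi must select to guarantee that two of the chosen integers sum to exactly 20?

Group the elements by complementary pair {x, 20−x}: {6,14}, {7,13}, {8,12}, …, giving 4 two-element pairs, the single value 10 (it cannot pair with itself since the integers are distinct), and 6 integers whose partner 20−x falls outside [6,20].
Treating each of those 11 groups as a pigeonhole, one can pick one integer per group — 11 integers — with no two summing to 20.
The 12th integer lands in an occupied pair, forcing a sum of 20.

12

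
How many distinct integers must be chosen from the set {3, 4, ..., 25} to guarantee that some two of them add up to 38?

Group the elements by complementary pair {x, 38−x}: {13,25}, {14,24}, {15,23}, …, giving 6 two-element pairs, the single value 19 (it cannot pair with itself since the integers are distinct), and 10 integers whose partner 38−x falls outside [3,25].
By pigeonhole, treating each of those 17 groups as a pigeonhole, one can pick one integer per group — 17 integers — with no two summing to 38.
The 18th integer lands in an occupied pair, forcing a sum of 38.

18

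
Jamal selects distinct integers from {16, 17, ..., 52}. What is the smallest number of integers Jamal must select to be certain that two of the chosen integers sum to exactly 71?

A set avoiding the sum 71 can contain at most one of each pair {x, 71−x}, plus the 3 elements whose complement lies outside the range.
The integers 16, …, 35 (20 of them) are such a set: any two sum to at least 16+17 = 33 and at most 34+35 = 69 < 71.
Any 21st integer completes one of the 17 pairs, so 21 choices force a sum of 71.

21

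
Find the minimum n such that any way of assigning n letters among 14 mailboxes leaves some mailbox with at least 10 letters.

With 126 letters one could put exactly 9 in each of the 14 mailboxes, and no mailbox would reach 10.
One more letter must land in a mailbox that already has 9, giving it 10.
So 14 × 9 + 1 = 127 letters are required.

127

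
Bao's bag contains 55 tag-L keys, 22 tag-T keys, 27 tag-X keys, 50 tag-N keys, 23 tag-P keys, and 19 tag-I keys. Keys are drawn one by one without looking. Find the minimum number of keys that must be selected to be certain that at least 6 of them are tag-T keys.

In the worst case for collecting tag-T keys, every non-tag-T key comes out first.
There are 55 + 27 + 50 + 23 + 19 = 174 non-tag-T keys altogether.
After those, each further key must be tag-T, so 174 + 6 = 180 draws guarantee 6 tag-T keys.

180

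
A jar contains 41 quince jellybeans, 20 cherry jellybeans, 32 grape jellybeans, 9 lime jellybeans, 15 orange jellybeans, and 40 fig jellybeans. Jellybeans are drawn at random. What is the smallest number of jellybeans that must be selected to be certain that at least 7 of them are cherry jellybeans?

144

In the worst case for collecting cherry jellybeans, every non-cherry jellybean comes out first.
There are 41 + 32 + 9 + 15 + 40 = 137 non-cherry jellybeans altogether.
After those, each further jellybean must be cherry, so 137 + 7 = 144 draws guarantee 7 cherry jellybeans.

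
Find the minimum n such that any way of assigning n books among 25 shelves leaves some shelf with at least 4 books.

With 75 books one could put exactly 3 in each of the 25 shelves, and no shelf would reach 4.
By the pigeonhole principle, one more book must land in a shelf that already has 3, giving it 4.
So 25 × 3 + 1 = 76 books are required.

76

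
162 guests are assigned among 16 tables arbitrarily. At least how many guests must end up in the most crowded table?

By pigeonhole, the 16 tables are the holes and the 162 guests are the pigeons.
If every table held at most 10 guests, the total would be at most 16 × 10 = 160, which is less than 162.
So some table holds at least ⌈162/16⌉ = 11 guests.

11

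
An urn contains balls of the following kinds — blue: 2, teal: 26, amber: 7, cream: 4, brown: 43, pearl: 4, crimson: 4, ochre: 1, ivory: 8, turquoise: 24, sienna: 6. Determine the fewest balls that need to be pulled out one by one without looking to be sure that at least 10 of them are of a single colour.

Pigeonhole: put each drawn ball into a box by colour. The largest draw with every box below 10 takes min(count, 9) from each colour; colours with fewer than 9 contribute all they have.
Σ min(cᵢ, 9) = 2 + 9 + 7 + 4 + 9 + 4 + 4 + 1 + 8 + 9 + 6 = 63.
Draw number 63 + 1 = 64 must push one box to 10.

64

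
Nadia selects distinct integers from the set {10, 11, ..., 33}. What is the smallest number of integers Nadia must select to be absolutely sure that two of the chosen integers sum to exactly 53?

A set avoiding the sum 53 can contain at most one of each pair {x, 53−x}, plus the 10 elements whose complement lies outside the range.
The integers 10, …, 26 (17 of them) are such a set: any two sum to at least 10+11 = 21 and at most 25+26 = 51 < 53.
Any 18th integer completes one of the 7 pairs, so 18 choices force a sum of 53.

18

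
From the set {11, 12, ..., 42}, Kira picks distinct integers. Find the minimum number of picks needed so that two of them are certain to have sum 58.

20

Two chosen integers sum to 58 exactly when both halves of some pair {x, 58−x} with 16 ≤ x ≤ 58−x ≤ 42 are chosen — 13 such pairs.
The remaining 6 elements (those with no distinct partner in range) can never complete a 58-sum, so the worst case takes all of them and one from each pair: 6 + 13 = 19.
The 20th integer has to be the second member of some pair, so 19 + 1 = 20.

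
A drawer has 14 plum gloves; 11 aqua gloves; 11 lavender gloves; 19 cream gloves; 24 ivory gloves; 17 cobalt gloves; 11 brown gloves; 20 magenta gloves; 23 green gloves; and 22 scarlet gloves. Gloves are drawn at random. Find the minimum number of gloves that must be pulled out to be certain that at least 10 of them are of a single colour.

91

Put each drawn glove into a box by colour. The largest draw with every box below 10 takes min(count, 9) from each colour.
Σ min(cᵢ, 9) = 9 + 9 + 9 + 9 + 9 + 9 + 9 + 9 + 9 + 9 = 90.
Draw number 90 + 1 = 91 must push one box to 10.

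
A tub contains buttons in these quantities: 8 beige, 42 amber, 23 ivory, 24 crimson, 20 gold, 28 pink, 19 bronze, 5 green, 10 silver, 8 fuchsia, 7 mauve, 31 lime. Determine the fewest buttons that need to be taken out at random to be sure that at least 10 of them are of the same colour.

101

By pigeonhole, put each drawn button into a box by colour. The largest draw with every box below 10 takes min(count, 9) from each colour; colours with fewer than 9 contribute all they have.
Σ min(cᵢ, 9) = 8 + 9 + 9 + 9 + 9 + 9 + 9 + 5 + 9 + 8 + 7 + 9 = 100.
Draw number 100 + 1 = 101 must push one box to 10.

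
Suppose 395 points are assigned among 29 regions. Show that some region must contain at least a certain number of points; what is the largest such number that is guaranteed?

The 29 regions are the holes and the 395 points are the pigeons.
If every region held at most 13 points, the total would be at most 29 × 13 = 377, which is less than 395.
So some region holds at least ⌈395/29⌉ = 14 points.

14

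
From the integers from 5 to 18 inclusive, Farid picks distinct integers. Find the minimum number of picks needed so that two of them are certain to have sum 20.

10

Two chosen integers sum to 20 exactly when both halves of some pair {x, 20−x} with 5 ≤ x ≤ 20−x ≤ 15 are chosen — 5 such pairs.
The remaining 4 elements (those with no distinct partner in range) can never complete a 20-sum, so the worst case takes all of them and one from each pair: 4 + 5 = 9.
By pigeonhole, the 10th integer has to be the second member of some pair, so 9 + 1 = 10.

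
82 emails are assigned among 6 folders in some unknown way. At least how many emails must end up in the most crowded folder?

By the pigeonhole principle, the 6 folders are the holes and the 82 emails are the pigeons.
If every folder held at most 13 emails, the total would be at most 6 × 13 = 78, which is less than 82.
So some folder holds at least ⌈82/6⌉ = 14 emails.

14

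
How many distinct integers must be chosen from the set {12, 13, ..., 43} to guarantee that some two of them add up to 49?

Two chosen integers sum to 49 exactly when both halves of some pair {x, 49−x} with 12 ≤ x ≤ 49−x ≤ 37 are chosen — 13 such pairs.
The remaining 6 elements (those with no distinct partner in range) can never complete a 49-sum, so the worst case takes all of them and one from each pair: 6 + 13 = 19.
Pigeonhole: the 20th integer has to be the second member of some pair, so 19 + 1 = 20.

20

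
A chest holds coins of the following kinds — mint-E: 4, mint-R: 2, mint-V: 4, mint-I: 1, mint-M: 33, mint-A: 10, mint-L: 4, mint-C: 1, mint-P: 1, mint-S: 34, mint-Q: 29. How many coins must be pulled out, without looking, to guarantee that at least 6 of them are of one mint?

38

By pigeonhole, the 11 mints are the holes; the coins drawn are the pigeons.
To avoid 6 of any one mint, the worst case takes at most 5 of each mint, or every coin of a mint that has fewer than 5.
That gives 4 + 2 + 4 + 1 + 5 + 5 + 4 + 1 + 1 + 5 + 5 = 37 coins with no mint reaching 6.
The next coin forces some mint to 6, so 37 + 1 = 38.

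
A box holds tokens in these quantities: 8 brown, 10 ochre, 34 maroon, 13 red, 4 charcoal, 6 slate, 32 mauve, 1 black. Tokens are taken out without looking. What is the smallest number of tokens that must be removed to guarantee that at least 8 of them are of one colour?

An adversary could hand out at most 7 tokens per colour (charcoal, slate, black run out sooner): 7 + 7 + 7 + 7 + 4 + 6 + 7 + 1 = 46 tokens and still no colour has 8.
Pigeonhole: one more token lands in a colour already at 7, so 47 draws are enough and 46 are not.

47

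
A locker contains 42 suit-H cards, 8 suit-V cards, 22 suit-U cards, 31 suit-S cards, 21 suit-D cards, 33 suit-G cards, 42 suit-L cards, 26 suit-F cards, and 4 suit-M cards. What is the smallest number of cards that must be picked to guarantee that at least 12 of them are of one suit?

An adversary could hand out at most 11 cards per suit (suit-V, suit-M run out sooner): 11 + 8 + 11 + 11 + 11 + 11 + 11 + 11 + 4 = 89 cards and still no suit has 12.
One more card lands in a suit already at 11, so 90 draws are enough and 89 are not.

90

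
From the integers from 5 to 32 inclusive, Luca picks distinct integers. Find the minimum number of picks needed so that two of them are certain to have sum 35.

16

Group the elements by complementary pair {x, 35−x}: {5,30}, {6,29}, {7,28}, …, giving 13 two-element pairs and 2 integers whose partner 35−x falls outside [5,32].
By the pigeonhole principle, treating each of those 15 groups as a pigeonhole, one can pick one integer per group — 15 integers — with no two summing to 35.
The 16th integer lands in an occupied pair, forcing a sum of 35.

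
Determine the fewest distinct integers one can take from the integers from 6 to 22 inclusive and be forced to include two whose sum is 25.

Two chosen integers sum to 25 exactly when both halves of some pair {x, 25−x} with 6 ≤ x ≤ 25−x ≤ 19 are chosen — 7 such pairs.
The remaining 3 elements (those with no distinct partner in range) can never complete a 25-sum, so the worst case takes all of them and one from each pair: 3 + 7 = 10.
The 11th integer has to be the second member of some pair, so 10 + 1 = 11.

11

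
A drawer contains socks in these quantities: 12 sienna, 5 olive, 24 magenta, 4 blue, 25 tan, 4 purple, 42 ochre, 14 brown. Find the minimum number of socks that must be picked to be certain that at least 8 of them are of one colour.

By the pigeonhole principle, the 8 colours are the holes; the socks drawn are the pigeons.
To avoid 8 of any one colour, the worst case takes at most 7 of each colour, or every sock of a colour that has fewer than 7.
That gives 7 + 5 + 7 + 4 + 7 + 4 + 7 + 7 = 48 socks with no colour reaching 8.
The next sock forces some colour to 8, so 48 + 1 = 49.

49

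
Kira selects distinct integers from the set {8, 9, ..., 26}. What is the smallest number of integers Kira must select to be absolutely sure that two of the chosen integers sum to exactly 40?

14

Group the elements by complementary pair {x, 40−x}: {14,26}, {15,25}, {16,24}, …, giving 6 two-element pairs; the single value 20 (it cannot pair with itself since the integers are distinct); and 6 integers whose partner 40−x falls outside [8,26].
Treating each of those 13 groups as a pigeonhole, one can pick one integer per group — 13 integers — with no two summing to 40.
The 14th integer lands in an occupied pair, forcing a sum of 40.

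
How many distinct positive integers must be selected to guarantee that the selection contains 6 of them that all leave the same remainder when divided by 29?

The 29 residue classes mod 29 are the pigeonholes.
With 145 integers one could put 5 in each residue class and have no class reach 6.
The 146th integer pushes some class to 6, so 29·5 + 1 = 146.

146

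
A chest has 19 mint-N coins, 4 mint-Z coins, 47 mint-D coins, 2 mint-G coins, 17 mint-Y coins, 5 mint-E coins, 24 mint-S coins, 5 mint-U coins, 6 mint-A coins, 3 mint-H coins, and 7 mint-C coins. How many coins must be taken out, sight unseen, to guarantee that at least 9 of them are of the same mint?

By the pigeonhole principle, put each drawn coin into a box by mint. The largest draw with every box below 9 takes min(count, 8) from each mint; mints with fewer than 8 contribute all they have.
Σ min(cᵢ, 8) = 8 + 4 + 8 + 2 + 8 + 5 + 8 + 5 + 6 + 3 + 7 = 64.
Draw number 64 + 1 = 65 must push one box to 9.

65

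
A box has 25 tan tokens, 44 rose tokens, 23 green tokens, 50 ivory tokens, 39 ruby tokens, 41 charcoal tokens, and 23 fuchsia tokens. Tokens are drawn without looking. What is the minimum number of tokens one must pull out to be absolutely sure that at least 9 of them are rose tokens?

210

In the worst case for collecting rose tokens, every non-rose token comes out first.
There are 25 + 23 + 50 + 39 + 41 + 23 = 201 non-rose tokens altogether.
After those, each further token must be rose, so 201 + 9 = 210 draws guarantee 9 rose tokens.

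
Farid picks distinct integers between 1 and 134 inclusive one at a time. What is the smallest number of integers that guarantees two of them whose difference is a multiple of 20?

21

Integers whose pairwise differences are multiples of 20 are exactly those sharing a remainder mod 20. Pigeonhole: the 20 residue classes mod 20 are the pigeonholes.
With 20 integers one could put 1 in each residue class and have no class reach 2.
The 21st integer pushes some class to 2, so 20·1 + 1 = 21.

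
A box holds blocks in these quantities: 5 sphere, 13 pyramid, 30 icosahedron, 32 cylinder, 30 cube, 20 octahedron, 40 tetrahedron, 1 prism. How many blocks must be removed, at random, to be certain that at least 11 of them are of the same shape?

An adversary could hand out at most 10 blocks per shape (sphere, prism run out sooner): 5 + 10 + 10 + 10 + 10 + 10 + 10 + 1 = 66 blocks and still no shape has 11.
One more block lands in a shape already at 10, so 67 draws are enough and 66 are not.

67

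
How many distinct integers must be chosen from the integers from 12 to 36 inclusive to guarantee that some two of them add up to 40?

18

Group the elements by complementary pair {x, 40−x}: {12,28}, {13,27}, {14,26}, …, giving 8 two-element pairs; the single value 20 (it cannot pair with itself since the integers are distinct); and 8 integers whose partner 40−x falls outside [12,36].
Treating each of those 17 groups as a pigeonhole, one can pick one integer per group — 17 integers — with no two summing to 40.
The 18th integer lands in an occupied pair, forcing a sum of 40.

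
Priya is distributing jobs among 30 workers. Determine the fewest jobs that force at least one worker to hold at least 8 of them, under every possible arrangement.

211

With 210 jobs one could put exactly 7 in each of the 30 workers, and no worker would reach 8.
One more job must land in a worker that already has 7, giving it 8.
So 30 × 7 + 1 = 211 jobs are required.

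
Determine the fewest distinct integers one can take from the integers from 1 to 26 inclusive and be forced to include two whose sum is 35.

Two chosen integers sum to 35 exactly when both halves of some pair {x, 35−x} with 9 ≤ x ≤ 35−x ≤ 26 are chosen — 9 such pairs.
The remaining 8 elements (those with no distinct partner in range) can never complete a 35-sum, so the worst case takes all of them and one from each pair: 8 + 9 = 17.
The 18th integer has to be the second member of some pair, so 17 + 1 = 18.

18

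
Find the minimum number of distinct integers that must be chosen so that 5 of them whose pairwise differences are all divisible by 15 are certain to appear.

Integers whose pairwise differences are multiples of 15 are exactly those sharing a remainder mod 15. The 15 residue classes mod 15 are the pigeonholes.
With 60 integers one could put 4 in each residue class and have no class reach 5.
The 61st integer pushes some class to 5, so 15·4 + 1 = 61.

61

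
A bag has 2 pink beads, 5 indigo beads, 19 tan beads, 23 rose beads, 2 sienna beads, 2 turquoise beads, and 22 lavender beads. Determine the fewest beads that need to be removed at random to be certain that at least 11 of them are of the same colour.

42

Put each drawn bead into a box by colour. The largest draw with every box below 11 takes min(count, 10) from each colour; colours with fewer than 10 contribute all they have.
Σ min(cᵢ, 10) = 2 + 5 + 10 + 10 + 2 + 2 + 10 = 41.
Draw number 41 + 1 = 42 must push one box to 11.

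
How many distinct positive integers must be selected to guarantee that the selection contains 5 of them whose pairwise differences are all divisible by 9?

Integers whose pairwise differences are multiples of 9 are exactly those sharing a remainder mod 9. By the pigeonhole principle, the 9 residue classes mod 9 are the pigeonholes.
With 36 integers one could put 4 in each residue class and have no class reach 5.
The 37th integer pushes some class to 5, so 9·4 + 1 = 37.

37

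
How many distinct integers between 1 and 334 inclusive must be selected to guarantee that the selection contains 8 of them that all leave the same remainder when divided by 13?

By pigeonhole, the 13 residue classes mod 13 are the pigeonholes.
With 91 integers one could put 7 in each residue class and have no class reach 8.
The 92nd integer pushes some class to 8, so 13·7 + 1 = 92.

92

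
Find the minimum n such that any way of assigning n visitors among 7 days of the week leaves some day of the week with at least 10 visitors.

With 63 visitors one could put exactly 9 in each of the 7 days of the week, and no day of the week would reach 10.
By the pigeonhole principle, one more visitor must land in a day of the week that already has 9, giving it 10.
So 7 × 9 + 1 = 64 visitors are required.

64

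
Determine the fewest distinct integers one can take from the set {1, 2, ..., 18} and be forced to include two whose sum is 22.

12

Two chosen integers sum to 22 exactly when both halves of some pair {x, 22−x} with 4 ≤ x ≤ 22−x ≤ 18 are chosen — 7 such pairs.
The remaining 4 elements (those with no distinct partner in range) can never complete a 22-sum, so the worst case takes all of them and one from each pair: 4 + 7 = 11.
By pigeonhole, the 12th integer has to be the second member of some pair, so 11 + 1 = 12.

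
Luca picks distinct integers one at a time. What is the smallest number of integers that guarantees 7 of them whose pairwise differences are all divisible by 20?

121

Integers whose pairwise differences are multiples of 20 are exactly those sharing a remainder mod 20. The 20 residue classes mod 20 are the pigeonholes.
With 120 integers one could put 6 in each residue class and have no class reach 7.
The 121st integer pushes some class to 7, so 20·6 + 1 = 121.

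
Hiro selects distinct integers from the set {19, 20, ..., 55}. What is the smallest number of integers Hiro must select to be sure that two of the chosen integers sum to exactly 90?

A set avoiding the sum 90 can contain at most one of each pair {x, 90−x}, plus the 17 elements whose complement lies outside the range or equal to its own complement.
The integers 19, …, 45 (27 of them) are such a set: any two sum to at least 19+20 = 39 and at most 44+45 = 89 < 90.
Any 28th integer completes one of the 10 pairs, so 28 choices force a sum of 90.

28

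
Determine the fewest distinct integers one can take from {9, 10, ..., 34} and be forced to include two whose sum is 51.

Group the elements by complementary pair {x, 51−x}: {17,34}, {18,33}, {19,32}, …, giving 9 two-element pairs and 8 integers whose partner 51−x falls outside [9,34].
Treating each of those 17 groups as a pigeonhole, one can pick one integer per group — 17 integers — with no two summing to 51.
The 18th integer lands in an occupied pair, forcing a sum of 51.

18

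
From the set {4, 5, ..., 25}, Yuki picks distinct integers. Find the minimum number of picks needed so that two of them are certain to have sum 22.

A set avoiding the sum 22 can contain at most one of each pair {x, 22−x}, plus the 8 elements whose complement lies outside the range or equal to its own complement.
The integers 11, …, 25 (15 of them) are such a set: any two sum to at least 11+12 = 23 > 22.
By the pigeonhole principle, any 16th integer completes one of the 7 pairs, so 16 choices force a sum of 22.

16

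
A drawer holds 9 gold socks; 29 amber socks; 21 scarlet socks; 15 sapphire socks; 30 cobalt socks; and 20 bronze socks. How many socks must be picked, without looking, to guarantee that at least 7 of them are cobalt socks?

101

In the worst case for collecting cobalt socks, every non-cobalt sock comes out first.
There are 9 + 29 + 21 + 15 + 20 = 94 non-cobalt socks altogether.
After those, each further sock must be cobalt, so 94 + 7 = 101 draws guarantee 7 cobalt socks.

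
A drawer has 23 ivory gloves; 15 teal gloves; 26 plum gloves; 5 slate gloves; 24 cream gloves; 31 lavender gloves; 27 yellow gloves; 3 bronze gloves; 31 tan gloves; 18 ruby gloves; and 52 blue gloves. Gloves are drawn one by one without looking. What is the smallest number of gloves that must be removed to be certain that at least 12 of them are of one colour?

Put each drawn glove into a box by colour. The largest draw with every box below 12 takes min(count, 11) from each colour; colours with fewer than 11 contribute all they have.
Σ min(cᵢ, 11) = 11 + 11 + 11 + 5 + 11 + 11 + 11 + 3 + 11 + 11 + 11 = 107.
Draw number 107 + 1 = 108 must push one box to 12.

108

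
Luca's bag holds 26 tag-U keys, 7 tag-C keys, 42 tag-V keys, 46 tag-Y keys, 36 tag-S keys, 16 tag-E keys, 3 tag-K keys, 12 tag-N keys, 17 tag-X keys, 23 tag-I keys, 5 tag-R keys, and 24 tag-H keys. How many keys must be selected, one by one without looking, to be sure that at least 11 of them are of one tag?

106

An adversary could hand out at most 10 keys per tag (tag-C, tag-K, tag-R run out sooner): 10 + 7 + 10 + 10 + 10 + 10 + 3 + 10 + 10 + 10 + 5 + 10 = 105 keys and still no tag has 11.
One more key lands in a tag already at 10, so 106 draws are enough and 105 are not.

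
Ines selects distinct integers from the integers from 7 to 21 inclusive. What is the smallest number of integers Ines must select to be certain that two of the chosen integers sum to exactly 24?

A set avoiding the sum 24 can contain at most one of each pair {x, 24−x}, plus the 5 elements whose complement lies outside the range or equal to its own complement.
The integers 12, …, 21 (10 of them) are such a set: any two sum to at least 12+13 = 25 > 24.
Any 11th integer completes one of the 5 pairs, so 11 choices force a sum of 24.

11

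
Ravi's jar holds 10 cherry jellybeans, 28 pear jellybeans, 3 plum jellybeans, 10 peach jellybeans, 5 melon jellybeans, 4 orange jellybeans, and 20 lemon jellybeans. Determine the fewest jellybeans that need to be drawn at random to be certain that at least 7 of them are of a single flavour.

Pigeonhole: put each drawn jellybean into a box by flavour. The largest draw with every box below 7 takes min(count, 6) from each flavour; flavours with fewer than 6 contribute all they have.
Σ min(cᵢ, 6) = 6 + 6 + 3 + 6 + 5 + 4 + 6 = 36.
Draw number 36 + 1 = 37 must push one box to 7.

37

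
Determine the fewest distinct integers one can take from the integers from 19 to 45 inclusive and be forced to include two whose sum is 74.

A set avoiding the sum 74 can contain at most one of each pair {x, 74−x}, plus the 11 elements whose complement lies outside the range or equal to its own complement.
The integers 19, …, 37 (19 of them) are such a set: any two sum to at least 19+20 = 39 and at most 36+37 = 73 < 74.
By the pigeonhole principle, any 20th integer completes one of the 8 pairs, so 20 choices force a sum of 74.

20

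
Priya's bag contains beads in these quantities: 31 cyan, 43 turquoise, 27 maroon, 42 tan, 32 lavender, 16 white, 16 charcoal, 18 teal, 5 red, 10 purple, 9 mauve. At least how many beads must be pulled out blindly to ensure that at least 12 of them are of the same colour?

113

By pigeonhole, put each drawn bead into a box by colour. The largest draw with every box below 12 takes min(count, 11) from each colour; colours with fewer than 11 contribute all they have.
Σ min(cᵢ, 11) = 11 + 11 + 11 + 11 + 11 + 11 + 11 + 11 + 5 + 10 + 9 = 112.
Draw number 112 + 1 = 113 must push one box to 12.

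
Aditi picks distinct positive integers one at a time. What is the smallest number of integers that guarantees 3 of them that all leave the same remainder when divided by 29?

The 29 residue classes mod 29 are the pigeonholes.
With 58 integers one could put 2 in each residue class and have no class reach 3.
The 59th integer pushes some class to 3, so 29·2 + 1 = 59.

59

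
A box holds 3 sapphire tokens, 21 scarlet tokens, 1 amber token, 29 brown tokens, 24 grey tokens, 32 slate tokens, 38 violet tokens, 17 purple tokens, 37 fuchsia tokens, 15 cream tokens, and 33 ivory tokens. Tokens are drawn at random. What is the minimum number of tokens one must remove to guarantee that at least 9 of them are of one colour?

77

Pigeonhole: the 11 colours are the holes; the tokens drawn are the pigeons.
To avoid 9 of any one colour, the worst case takes at most 8 of each colour, or every token of a colour that has fewer than 8.
That gives 3 + 8 + 1 + 8 + 8 + 8 + 8 + 8 + 8 + 8 + 8 = 76 tokens with no colour reaching 9.
The next token forces some colour to 9, so 76 + 1 = 77.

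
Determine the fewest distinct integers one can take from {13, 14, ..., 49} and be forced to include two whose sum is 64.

A set avoiding the sum 64 can contain at most one of each pair {x, 64−x}, plus the 3 elements whose complement lies outside the range or equal to its own complement.
The integers 13, …, 32 (20 of them) are such a set: any two sum to at least 13+14 = 27 and at most 31+32 = 63 < 64.
Any 21st integer completes one of the 17 pairs, so 21 choices force a sum of 64.

21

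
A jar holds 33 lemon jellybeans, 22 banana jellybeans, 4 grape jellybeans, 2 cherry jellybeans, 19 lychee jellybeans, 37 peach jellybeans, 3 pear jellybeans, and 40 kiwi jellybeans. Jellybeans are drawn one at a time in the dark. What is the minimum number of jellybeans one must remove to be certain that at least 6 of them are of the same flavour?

The 8 flavours are the holes; the jellybeans drawn are the pigeons.
To avoid 6 of any one flavour, the worst case takes at most 5 of each flavour, or every jellybean of a flavour that has fewer than 5.
That gives 5 + 5 + 4 + 2 + 5 + 5 + 3 + 5 = 34 jellybeans with no flavour reaching 6.
The next jellybean forces some flavour to 6, so 34 + 1 = 35.

35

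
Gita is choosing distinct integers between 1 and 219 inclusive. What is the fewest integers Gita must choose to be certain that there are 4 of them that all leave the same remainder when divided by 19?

58

Pigeonhole: the 19 residue classes mod 19 are the pigeonholes.
With 57 integers one could put 3 in each residue class and have no class reach 4.
The 58th integer pushes some class to 4, so 19·3 + 1 = 58.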